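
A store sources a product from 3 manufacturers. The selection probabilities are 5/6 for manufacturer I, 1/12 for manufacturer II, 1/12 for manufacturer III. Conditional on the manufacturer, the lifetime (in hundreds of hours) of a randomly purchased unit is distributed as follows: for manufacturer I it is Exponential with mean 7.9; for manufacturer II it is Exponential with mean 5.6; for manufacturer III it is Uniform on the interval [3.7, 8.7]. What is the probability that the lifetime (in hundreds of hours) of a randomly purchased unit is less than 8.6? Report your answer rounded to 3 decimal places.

Conditional on each manufacturer, P(X < 8.6): I: 0.663315; II: 0.784698; III: 0.98.
By total probability, P(X < 8.6) = 0.833333·0.663315 + 0.0833333·0.784698 + 0.0833333·0.98 = 0.699821.

0.700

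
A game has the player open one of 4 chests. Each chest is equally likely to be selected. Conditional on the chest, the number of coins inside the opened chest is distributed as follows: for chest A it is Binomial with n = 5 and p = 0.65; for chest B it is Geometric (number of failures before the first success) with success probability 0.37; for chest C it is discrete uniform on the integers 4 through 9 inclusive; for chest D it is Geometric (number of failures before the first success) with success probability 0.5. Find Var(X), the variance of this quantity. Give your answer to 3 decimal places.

7.150

Per component, A: μ=3.25, E[X²]=11.7; B: μ=1.7027, E[X²]=7.5011; C: μ=6.5, E[X²]=45.1667; D: μ=1, E[X²]=3.
E[X] = 0.25·3.25 + 0.25·1.7027 + 0.25·6.5 + 0.25·1 = 3.11318.
E[X²] = 0.25·11.7 + 0.25·7.5011 + 0.25·45.1667 + 0.25·3 = 16.8419.
Var(X) = E[X²] − (E[X])² = 16.8419 − 9.69186 = 7.15008.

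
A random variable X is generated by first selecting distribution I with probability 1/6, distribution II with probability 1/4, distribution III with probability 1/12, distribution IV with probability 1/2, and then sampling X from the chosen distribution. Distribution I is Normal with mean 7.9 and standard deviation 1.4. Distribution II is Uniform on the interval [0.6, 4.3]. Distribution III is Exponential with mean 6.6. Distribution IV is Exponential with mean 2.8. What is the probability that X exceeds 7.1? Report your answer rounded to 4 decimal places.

Conditional on each component, P(X > 7.1): I: 0.716145; II: 0; III: 0.341039; IV: 0.0792051.
By total probability, P(X > 7.1) = 0.166667·0.716145 + 0.25·0 + 0.0833333·0.341039 + 0.5·0.0792051 = 0.18738.

0.1874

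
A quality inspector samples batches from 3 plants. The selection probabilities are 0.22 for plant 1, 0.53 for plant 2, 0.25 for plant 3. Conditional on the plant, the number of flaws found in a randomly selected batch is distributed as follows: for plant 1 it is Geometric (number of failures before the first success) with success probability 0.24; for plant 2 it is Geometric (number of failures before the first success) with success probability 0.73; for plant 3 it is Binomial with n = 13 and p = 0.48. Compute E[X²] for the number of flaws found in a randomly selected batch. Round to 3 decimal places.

For each component E[X²] = Var + (mean)², giving 1: 23.2222; 2: 0.64346; 3: 42.1824.
Overall E[X²] = 0.22·23.2222 + 0.53·0.64346 + 0.25·42.1824 = 15.9955.

15.996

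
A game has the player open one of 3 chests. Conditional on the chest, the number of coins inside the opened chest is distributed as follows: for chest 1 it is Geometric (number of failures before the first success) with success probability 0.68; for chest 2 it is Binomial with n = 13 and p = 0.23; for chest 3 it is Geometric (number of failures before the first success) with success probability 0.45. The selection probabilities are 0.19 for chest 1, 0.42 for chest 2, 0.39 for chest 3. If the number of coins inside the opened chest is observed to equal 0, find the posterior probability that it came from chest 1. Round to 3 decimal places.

Likelihoods P(X=0 | ·): 1: 0.68; 2: 0.0334487; 3: 0.45.
Posterior ∝ prior × likelihood. Numerator for 1: 0.19·0.68 = 0.1292.
Normalizing constant: 0.19·0.68 + 0.42·0.0334487 + 0.39·0.45 = 0.318748.
P(1 | observation) = 0.1292 / 0.318748 = 0.405335.

0.405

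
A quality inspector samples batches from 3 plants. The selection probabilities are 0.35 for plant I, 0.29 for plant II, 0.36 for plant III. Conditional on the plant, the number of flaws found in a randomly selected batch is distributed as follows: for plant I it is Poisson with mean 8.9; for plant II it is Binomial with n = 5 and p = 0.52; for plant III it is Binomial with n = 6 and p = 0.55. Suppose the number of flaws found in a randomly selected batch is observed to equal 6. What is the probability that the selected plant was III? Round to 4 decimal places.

Likelihoods P(X=6 | ·): I: 0.0941427; II: 0; III: 0.0276806.
Posterior ∝ prior × likelihood. Numerator for III: 0.36·0.0276806 = 0.00996503.
Normalizing constant: 0.35·0.0941427 + 0.29·0 + 0.36·0.0276806 = 0.042915.
P(III | observation) = 0.00996503 / 0.042915 = 0.232204.

0.2322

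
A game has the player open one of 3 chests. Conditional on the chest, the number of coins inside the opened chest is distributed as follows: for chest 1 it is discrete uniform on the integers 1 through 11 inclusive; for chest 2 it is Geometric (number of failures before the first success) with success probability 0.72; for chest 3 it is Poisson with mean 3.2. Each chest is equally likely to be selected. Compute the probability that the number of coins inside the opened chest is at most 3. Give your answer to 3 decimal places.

Conditional on each chest, P(X ≤ 3): 1: 0.272727; 2: 0.993853; 3: 0.60252.
By total probability, P(X ≤ 3) = 0.333333·0.272727 + 0.333333·0.993853 + 0.333333·0.60252 = 0.623033.

0.623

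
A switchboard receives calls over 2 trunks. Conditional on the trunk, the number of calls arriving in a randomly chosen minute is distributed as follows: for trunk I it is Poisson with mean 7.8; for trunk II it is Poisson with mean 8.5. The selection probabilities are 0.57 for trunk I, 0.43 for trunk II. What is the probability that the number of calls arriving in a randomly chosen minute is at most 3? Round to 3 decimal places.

0.041

Conditional on each trunk, P(X ≤ 3): I: 0.0484766; II: 0.0301091.
By total probability, P(X ≤ 3) = 0.57·0.0484766 + 0.43·0.0301091 = 0.0405785.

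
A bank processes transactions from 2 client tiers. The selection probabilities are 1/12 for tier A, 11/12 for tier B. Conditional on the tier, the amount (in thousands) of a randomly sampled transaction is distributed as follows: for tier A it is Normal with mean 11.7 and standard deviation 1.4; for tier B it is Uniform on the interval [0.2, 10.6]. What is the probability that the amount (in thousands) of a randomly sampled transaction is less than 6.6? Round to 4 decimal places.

Conditional on each tier, P(X < 6.6): A: 0.000134814; B: 0.615385.
By total probability, P(X < 6.6) = 0.0833333·0.000134814 + 0.916667·0.615385 = 0.564114.

0.5641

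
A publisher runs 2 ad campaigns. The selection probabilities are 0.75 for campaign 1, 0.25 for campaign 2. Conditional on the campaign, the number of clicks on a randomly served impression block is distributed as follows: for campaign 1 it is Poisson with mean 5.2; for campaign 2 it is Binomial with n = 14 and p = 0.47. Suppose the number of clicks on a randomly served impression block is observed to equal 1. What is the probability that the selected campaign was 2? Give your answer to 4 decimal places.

0.0195

Likelihoods P(X=1 | ·): 1: 0.0286861; 2: 0.00171322.
Posterior ∝ prior × likelihood. Numerator for 2: 0.25·0.00171322 = 0.000428304.
Normalizing constant: 0.75·0.0286861 + 0.25·0.00171322 = 0.0219429.
P(2 | observation) = 0.000428304 / 0.0219429 = 0.019519.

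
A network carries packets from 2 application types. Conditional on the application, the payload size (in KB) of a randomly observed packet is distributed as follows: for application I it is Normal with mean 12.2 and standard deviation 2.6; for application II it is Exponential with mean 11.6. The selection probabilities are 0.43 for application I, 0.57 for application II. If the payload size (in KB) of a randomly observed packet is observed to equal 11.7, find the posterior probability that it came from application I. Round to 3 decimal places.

0.783

Likelihoods f(11.7 | ·): I: 0.150628; II: 0.0314415.
Posterior ∝ prior × likelihood. Numerator for I: 0.43·0.150628 = 0.0647701.
Normalizing constant: 0.43·0.150628 + 0.57·0.0314415 = 0.0826918.
P(I | observation) = 0.0647701 / 0.0826918 = 0.783271.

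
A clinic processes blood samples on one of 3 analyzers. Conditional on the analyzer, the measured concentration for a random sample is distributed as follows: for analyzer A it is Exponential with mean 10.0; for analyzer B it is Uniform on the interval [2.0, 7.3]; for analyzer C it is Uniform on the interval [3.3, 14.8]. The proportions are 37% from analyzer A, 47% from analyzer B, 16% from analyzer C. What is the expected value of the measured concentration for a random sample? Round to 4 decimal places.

Component means — A: 10; B: 4.65; C: 9.05.
E[X] = 0.37·10 + 0.47·4.65 + 0.16·9.05 = 7.3335.

7.3335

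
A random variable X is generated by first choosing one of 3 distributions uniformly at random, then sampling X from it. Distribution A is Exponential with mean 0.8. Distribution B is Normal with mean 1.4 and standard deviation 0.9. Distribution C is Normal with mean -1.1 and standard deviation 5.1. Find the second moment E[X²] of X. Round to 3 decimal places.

10.423

For each component E[X²] = Var + (mean)², giving A: 1.28; B: 2.77; C: 27.22.
Overall E[X²] = 0.333333·1.28 + 0.333333·2.77 + 0.333333·27.22 = 10.4233.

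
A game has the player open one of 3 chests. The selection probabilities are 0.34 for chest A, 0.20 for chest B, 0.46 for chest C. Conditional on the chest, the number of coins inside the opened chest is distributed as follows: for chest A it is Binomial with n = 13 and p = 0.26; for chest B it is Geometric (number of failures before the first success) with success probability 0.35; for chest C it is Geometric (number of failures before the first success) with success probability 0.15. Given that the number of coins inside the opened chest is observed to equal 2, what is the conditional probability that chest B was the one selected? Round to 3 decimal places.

Likelihoods P(X=2 | ·): A: 0.192128; B: 0.147875; C: 0.108375.
Posterior ∝ prior × likelihood. Numerator for B: 0.2·0.147875 = 0.029575.
Normalizing constant: 0.34·0.192128 + 0.2·0.147875 + 0.46·0.108375 = 0.144751.
P(B | observation) = 0.029575 / 0.144751 = 0.204316.

0.204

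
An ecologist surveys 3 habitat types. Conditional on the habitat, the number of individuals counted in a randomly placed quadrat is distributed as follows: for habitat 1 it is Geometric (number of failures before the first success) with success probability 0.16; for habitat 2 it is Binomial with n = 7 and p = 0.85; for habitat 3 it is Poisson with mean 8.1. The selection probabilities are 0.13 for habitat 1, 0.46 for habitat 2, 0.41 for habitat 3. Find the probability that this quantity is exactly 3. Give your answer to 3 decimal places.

0.028

Conditional on each habitat, P(X = 3): 1: 0.0948326; 2: 0.0108815; 3: 0.0268855.
By total probability, P(X = 3) = 0.13·0.0948326 + 0.46·0.0108815 + 0.41·0.0268855 = 0.0283568.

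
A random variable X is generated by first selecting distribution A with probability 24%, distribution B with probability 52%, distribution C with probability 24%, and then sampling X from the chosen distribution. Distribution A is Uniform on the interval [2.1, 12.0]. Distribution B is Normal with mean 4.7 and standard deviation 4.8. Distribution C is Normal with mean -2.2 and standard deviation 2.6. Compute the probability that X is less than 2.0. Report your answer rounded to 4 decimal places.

0.3764

Conditional on each component, P(X < 2.0): A: 0; B: 0.286888; C: 0.946886.
By total probability, P(X < 2.0) = 0.24·0 + 0.52·0.286888 + 0.24·0.946886 = 0.376434.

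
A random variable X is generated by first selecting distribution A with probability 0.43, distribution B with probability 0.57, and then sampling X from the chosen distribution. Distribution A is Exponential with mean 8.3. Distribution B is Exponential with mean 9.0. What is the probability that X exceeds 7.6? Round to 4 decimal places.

0.4171

Conditional on each component, P(X > 7.6): A: 0.400251; B: 0.429796.
By total probability, P(X > 7.6) = 0.43·0.400251 + 0.57·0.429796 = 0.417092.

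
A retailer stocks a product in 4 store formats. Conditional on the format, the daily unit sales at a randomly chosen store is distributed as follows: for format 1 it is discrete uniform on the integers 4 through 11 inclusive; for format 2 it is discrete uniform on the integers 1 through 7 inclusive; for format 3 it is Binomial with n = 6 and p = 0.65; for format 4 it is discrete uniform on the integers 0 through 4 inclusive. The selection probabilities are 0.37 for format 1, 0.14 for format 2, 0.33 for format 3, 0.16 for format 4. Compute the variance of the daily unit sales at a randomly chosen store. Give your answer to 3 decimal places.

Per component, 1: μ=7.5, E[X²]=61.5; 2: μ=4, E[X²]=20; 3: μ=3.9, E[X²]=16.575; 4: μ=2, E[X²]=6.
E[X] = 0.37·7.5 + 0.14·4 + 0.33·3.9 + 0.16·2 = 4.942.
E[X²] = 0.37·61.5 + 0.14·20 + 0.33·16.575 + 0.16·6 = 31.9848.
Var(X) = E[X²] − (E[X])² = 31.9848 − 24.4234 = 7.56139.

7.561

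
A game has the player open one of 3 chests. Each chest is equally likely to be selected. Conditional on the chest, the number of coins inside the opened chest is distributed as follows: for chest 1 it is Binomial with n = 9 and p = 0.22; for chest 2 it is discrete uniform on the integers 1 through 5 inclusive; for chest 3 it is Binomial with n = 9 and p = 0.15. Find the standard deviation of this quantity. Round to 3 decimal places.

1.423

Per component, 1: μ=1.98, E[X²]=5.4648; 2: μ=3, E[X²]=11; 3: μ=1.35, E[X²]=2.97.
E[X] = 0.333333·1.98 + 0.333333·3 + 0.333333·1.35 = 2.11.
E[X²] = 0.333333·5.4648 + 0.333333·11 + 0.333333·2.97 = 6.47827.
Var(X) = E[X²] − (E[X])² = 6.47827 − 4.4521 = 2.02617.
SD(X) = √2.02617 = 1.42343.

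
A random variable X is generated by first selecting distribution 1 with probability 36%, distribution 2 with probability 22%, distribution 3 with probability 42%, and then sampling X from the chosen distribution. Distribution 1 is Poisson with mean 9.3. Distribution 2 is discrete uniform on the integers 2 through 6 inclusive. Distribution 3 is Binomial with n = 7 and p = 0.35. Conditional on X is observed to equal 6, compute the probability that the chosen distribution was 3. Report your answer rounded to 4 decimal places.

0.0456

Likelihoods P(X=6 | ·): 1: 0.0821536; 2: 0.2; 3: 0.00836411.
Posterior ∝ prior × likelihood. Numerator for 3: 0.42·0.00836411 = 0.00351293.
Normalizing constant: 0.36·0.0821536 + 0.22·0.2 + 0.42·0.00836411 = 0.0770882.
P(3 | observation) = 0.00351293 / 0.0770882 = 0.0455702.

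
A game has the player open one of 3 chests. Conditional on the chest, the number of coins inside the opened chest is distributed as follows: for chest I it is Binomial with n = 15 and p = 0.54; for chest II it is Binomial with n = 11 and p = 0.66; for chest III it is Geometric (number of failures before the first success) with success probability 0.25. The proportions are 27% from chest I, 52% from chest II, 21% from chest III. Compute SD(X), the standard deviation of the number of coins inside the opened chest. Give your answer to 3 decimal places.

2.892

Per component, I: μ=8.1, E[X²]=69.336; II: μ=7.26, E[X²]=55.176; III: μ=3, E[X²]=21.
E[X] = 0.27·8.1 + 0.52·7.26 + 0.21·3 = 6.5922.
E[X²] = 0.27·69.336 + 0.52·55.176 + 0.21·21 = 51.8222.
Var(X) = E[X²] − (E[X])² = 51.8222 − 43.4571 = 8.36514.
SD(X) = √8.36514 = 2.89226.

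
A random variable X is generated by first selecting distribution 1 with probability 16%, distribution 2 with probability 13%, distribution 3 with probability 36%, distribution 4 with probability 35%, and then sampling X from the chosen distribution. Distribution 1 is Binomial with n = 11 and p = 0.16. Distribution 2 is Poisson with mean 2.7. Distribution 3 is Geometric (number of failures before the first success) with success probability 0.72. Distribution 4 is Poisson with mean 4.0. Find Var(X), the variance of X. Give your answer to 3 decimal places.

4.560

Per component, 1: μ=1.76, E[X²]=4.576; 2: μ=2.7, E[X²]=9.99; 3: μ=0.388889, E[X²]=0.691358; 4: μ=4, E[X²]=20.
E[X] = 0.16·1.76 + 0.13·2.7 + 0.36·0.388889 + 0.35·4 = 2.1726.
E[X²] = 0.16·4.576 + 0.13·9.99 + 0.36·0.691358 + 0.35·20 = 9.27975.
Var(X) = E[X²] − (E[X])² = 9.27975 − 4.72019 = 4.55956.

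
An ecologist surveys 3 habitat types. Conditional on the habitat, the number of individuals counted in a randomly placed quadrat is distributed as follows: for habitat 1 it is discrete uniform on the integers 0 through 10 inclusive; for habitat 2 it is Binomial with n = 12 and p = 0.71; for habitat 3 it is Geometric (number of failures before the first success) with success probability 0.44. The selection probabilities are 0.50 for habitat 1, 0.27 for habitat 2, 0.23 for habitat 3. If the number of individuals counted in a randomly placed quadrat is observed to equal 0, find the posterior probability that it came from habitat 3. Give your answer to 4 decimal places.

0.6901

Likelihoods P(X=0 | ·): 1: 0.0909091; 2: 3.53815e-07; 3: 0.44.
Posterior ∝ prior × likelihood. Numerator for 3: 0.23·0.44 = 0.1012.
Normalizing constant: 0.5·0.0909091 + 0.27·3.53815e-07 + 0.23·0.44 = 0.146655.
P(3 | observation) = 0.1012 / 0.146655 = 0.690057.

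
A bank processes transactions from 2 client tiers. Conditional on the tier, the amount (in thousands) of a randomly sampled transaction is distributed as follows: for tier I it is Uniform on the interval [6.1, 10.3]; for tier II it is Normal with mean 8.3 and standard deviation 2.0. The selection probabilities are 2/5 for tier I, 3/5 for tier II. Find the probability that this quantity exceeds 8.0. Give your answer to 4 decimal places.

0.5548

Conditional on each tier, P(X > 8.0): I: 0.547619; II: 0.559618.
By total probability, P(X > 8.0) = 0.4·0.547619 + 0.6·0.559618 = 0.554818.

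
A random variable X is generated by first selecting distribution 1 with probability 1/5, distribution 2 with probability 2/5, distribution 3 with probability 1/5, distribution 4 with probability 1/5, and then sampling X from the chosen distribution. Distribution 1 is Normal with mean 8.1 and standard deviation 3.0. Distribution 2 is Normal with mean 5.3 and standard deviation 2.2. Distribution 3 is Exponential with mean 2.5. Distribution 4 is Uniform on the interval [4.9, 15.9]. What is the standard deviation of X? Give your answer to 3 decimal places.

3.782

Per component, 1: μ=8.1, E[X²]=74.61; 2: μ=5.3, E[X²]=32.93; 3: μ=2.5, E[X²]=12.5; 4: μ=10.4, E[X²]=118.243.
E[X] = 0.2·8.1 + 0.4·5.3 + 0.2·2.5 + 0.2·10.4 = 6.32.
E[X²] = 0.2·74.61 + 0.4·32.93 + 0.2·12.5 + 0.2·118.243 = 54.2427.
Var(X) = E[X²] − (E[X])² = 54.2427 − 39.9424 = 14.3003.
SD(X) = √14.3003 = 3.78157.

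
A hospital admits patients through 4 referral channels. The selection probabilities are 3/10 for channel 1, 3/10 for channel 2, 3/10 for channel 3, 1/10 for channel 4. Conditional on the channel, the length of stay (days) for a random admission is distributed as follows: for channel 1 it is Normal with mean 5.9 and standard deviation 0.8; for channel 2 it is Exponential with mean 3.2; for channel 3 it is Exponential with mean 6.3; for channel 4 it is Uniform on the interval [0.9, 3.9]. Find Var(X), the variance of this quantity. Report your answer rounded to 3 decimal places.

Per component, 1: μ=5.9, E[X²]=35.45; 2: μ=3.2, E[X²]=20.48; 3: μ=6.3, E[X²]=79.38; 4: μ=2.4, E[X²]=6.51.
E[X] = 0.3·5.9 + 0.3·3.2 + 0.3·6.3 + 0.1·2.4 = 4.86.
E[X²] = 0.3·35.45 + 0.3·20.48 + 0.3·79.38 + 0.1·6.51 = 41.244.
Var(X) = E[X²] − (E[X])² = 41.244 − 23.6196 = 17.6244.

17.624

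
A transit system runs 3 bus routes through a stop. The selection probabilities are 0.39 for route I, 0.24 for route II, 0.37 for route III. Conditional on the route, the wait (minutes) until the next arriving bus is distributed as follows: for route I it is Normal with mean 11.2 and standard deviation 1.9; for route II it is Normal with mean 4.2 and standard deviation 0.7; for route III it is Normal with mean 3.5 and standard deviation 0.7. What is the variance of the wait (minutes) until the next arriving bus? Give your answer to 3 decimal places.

14.892

Per component, I: μ=11.2, E[X²]=129.05; II: μ=4.2, E[X²]=18.13; III: μ=3.5, E[X²]=12.74.
E[X] = 0.39·11.2 + 0.24·4.2 + 0.37·3.5 = 6.671.
E[X²] = 0.39·129.05 + 0.24·18.13 + 0.37·12.74 = 59.3945.
Var(X) = E[X²] − (E[X])² = 59.3945 − 44.5022 = 14.8923.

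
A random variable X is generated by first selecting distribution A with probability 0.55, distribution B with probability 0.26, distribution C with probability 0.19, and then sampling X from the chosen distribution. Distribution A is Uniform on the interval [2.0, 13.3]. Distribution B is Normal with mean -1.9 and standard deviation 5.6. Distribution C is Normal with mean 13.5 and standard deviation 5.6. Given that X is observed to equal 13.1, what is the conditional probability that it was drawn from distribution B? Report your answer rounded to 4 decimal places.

0.0082

Likelihoods f(13.1 | ·): A: 0.0884956; B: 0.00197127; C: 0.0710582.
Posterior ∝ prior × likelihood. Numerator for B: 0.26·0.00197127 = 0.00051253.
Normalizing constant: 0.55·0.0884956 + 0.26·0.00197127 + 0.19·0.0710582 = 0.0626862.
P(B | observation) = 0.00051253 / 0.0626862 = 0.00817613.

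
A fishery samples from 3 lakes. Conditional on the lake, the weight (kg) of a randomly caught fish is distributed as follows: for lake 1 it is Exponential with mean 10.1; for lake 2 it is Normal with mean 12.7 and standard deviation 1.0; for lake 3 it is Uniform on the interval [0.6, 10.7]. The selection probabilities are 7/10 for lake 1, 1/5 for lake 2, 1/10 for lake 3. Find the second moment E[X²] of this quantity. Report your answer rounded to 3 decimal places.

179.314

For each component E[X²] = Var + (mean)², giving 1: 204.02; 2: 162.29; 3: 40.4233.
Overall E[X²] = 0.7·204.02 + 0.2·162.29 + 0.1·40.4233 = 179.314.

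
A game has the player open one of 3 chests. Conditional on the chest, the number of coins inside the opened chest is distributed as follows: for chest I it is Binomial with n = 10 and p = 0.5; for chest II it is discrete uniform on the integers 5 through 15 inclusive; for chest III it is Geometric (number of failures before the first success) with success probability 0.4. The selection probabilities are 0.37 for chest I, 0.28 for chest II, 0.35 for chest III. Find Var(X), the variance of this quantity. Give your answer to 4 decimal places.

Per component, I: μ=5, E[X²]=27.5; II: μ=10, E[X²]=110; III: μ=1.5, E[X²]=6.
E[X] = 0.37·5 + 0.28·10 + 0.35·1.5 = 5.175.
E[X²] = 0.37·27.5 + 0.28·110 + 0.35·6 = 43.075.
Var(X) = E[X²] − (E[X])² = 43.075 − 26.7806 = 16.2944.

16.2944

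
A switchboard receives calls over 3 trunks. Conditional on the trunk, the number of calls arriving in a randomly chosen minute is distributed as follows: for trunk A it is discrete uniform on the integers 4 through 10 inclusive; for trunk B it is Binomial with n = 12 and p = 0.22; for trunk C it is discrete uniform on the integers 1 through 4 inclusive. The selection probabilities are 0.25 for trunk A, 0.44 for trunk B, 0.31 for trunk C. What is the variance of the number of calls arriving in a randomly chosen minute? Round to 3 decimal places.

Per component, A: μ=7, E[X²]=53; B: μ=2.64, E[X²]=9.0288; C: μ=2.5, E[X²]=7.5.
E[X] = 0.25·7 + 0.44·2.64 + 0.31·2.5 = 3.6866.
E[X²] = 0.25·53 + 0.44·9.0288 + 0.31·7.5 = 19.5477.
Var(X) = E[X²] − (E[X])² = 19.5477 − 13.591 = 5.95665.

5.957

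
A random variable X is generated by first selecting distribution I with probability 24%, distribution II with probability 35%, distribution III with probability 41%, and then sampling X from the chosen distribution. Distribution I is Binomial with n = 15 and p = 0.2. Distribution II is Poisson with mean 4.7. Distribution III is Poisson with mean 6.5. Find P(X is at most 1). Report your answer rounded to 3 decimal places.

Conditional on each component, P(X ≤ 1): I: 0.167126; II: 0.0518431; III: 0.0112758.
By total probability, P(X ≤ 1) = 0.24·0.167126 + 0.35·0.0518431 + 0.41·0.0112758 = 0.0628783.

0.063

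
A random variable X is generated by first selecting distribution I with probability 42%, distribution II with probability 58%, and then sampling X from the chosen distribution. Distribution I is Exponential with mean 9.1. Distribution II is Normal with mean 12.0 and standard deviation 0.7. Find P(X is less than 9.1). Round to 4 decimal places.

0.2655

Conditional on each component, P(X < 9.1): I: 0.632121; II: 1.71503e-05.
By total probability, P(X < 9.1) = 0.42·0.632121 + 0.58·1.71503e-05 = 0.265501.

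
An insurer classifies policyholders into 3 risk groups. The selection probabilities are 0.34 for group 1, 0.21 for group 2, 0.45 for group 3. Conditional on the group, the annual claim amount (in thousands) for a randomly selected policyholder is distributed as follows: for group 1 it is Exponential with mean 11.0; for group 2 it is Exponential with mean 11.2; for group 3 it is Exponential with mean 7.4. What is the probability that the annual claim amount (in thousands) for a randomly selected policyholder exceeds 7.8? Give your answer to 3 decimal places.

Conditional on each group, P(X > 7.8): 1: 0.492091; 2: 0.498362; 3: 0.348522.
By total probability, P(X > 7.8) = 0.34·0.492091 + 0.21·0.498362 + 0.45·0.348522 = 0.428802.

0.429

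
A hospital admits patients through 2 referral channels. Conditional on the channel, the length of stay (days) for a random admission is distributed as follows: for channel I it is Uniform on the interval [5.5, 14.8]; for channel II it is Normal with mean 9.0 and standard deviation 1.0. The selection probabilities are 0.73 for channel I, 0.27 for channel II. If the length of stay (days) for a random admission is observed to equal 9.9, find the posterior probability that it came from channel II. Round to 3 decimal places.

Likelihoods f(9.9 | ·): I: 0.107527; II: 0.266085.
Posterior ∝ prior × likelihood. Numerator for II: 0.27·0.266085 = 0.071843.
Normalizing constant: 0.73·0.107527 + 0.27·0.266085 = 0.150338.
P(II | observation) = 0.071843 / 0.150338 = 0.477878.

0.478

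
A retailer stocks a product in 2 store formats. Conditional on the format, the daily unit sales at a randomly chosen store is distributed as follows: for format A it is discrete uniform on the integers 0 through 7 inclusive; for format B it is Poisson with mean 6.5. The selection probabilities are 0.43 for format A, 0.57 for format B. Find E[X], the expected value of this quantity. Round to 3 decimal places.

5.210

Component means — A: 3.5; B: 6.5.
E[X] = 0.43·3.5 + 0.57·6.5 = 5.21.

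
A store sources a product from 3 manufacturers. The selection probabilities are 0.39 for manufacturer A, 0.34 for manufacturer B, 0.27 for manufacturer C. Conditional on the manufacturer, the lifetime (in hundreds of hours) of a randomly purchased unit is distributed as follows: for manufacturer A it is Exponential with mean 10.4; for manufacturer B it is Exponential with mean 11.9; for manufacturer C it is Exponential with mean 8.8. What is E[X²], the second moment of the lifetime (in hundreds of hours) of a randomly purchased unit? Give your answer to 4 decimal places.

For each component E[X²] = Var + (mean)², giving A: 216.32; B: 283.22; C: 154.88.
Overall E[X²] = 0.39·216.32 + 0.34·283.22 + 0.27·154.88 = 222.477.

222.4772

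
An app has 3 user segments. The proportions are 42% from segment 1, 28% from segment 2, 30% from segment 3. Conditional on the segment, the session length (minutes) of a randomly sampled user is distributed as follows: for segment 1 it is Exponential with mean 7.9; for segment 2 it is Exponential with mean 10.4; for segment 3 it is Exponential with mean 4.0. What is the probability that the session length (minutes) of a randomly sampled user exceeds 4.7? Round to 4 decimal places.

Conditional on each segment, P(X > 4.7): 1: 0.551597; 2: 0.636403; 3: 0.308819.
By total probability, P(X > 4.7) = 0.42·0.551597 + 0.28·0.636403 + 0.3·0.308819 = 0.50251.

0.5025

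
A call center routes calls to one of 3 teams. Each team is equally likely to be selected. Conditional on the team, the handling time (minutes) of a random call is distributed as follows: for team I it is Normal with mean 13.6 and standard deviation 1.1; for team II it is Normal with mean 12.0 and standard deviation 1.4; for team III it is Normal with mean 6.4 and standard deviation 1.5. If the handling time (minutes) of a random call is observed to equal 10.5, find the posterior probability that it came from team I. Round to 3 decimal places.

Likelihoods f(10.5 | ·): I: 0.00683757; II: 0.160511; III: 0.00634582.
Posterior ∝ prior × likelihood. Numerator for I: 0.333333·0.00683757 = 0.00227919.
Normalizing constant: 0.333333·0.00683757 + 0.333333·0.160511 + 0.333333·0.00634582 = 0.0578983.
P(I | observation) = 0.00227919 / 0.0578983 = 0.0393654.

0.039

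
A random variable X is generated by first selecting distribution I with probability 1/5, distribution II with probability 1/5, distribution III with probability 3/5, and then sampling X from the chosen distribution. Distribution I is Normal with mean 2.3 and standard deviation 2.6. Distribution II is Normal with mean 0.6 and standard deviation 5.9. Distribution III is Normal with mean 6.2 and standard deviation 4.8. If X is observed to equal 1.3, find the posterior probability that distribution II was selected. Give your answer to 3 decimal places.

Likelihoods f(1.3 | ·): I: 0.1425; II: 0.0671431; III: 0.0493605.
Posterior ∝ prior × likelihood. Numerator for II: 0.2·0.0671431 = 0.0134286.
Normalizing constant: 0.2·0.1425 + 0.2·0.0671431 + 0.6·0.0493605 = 0.0715449.
P(II | observation) = 0.0134286 / 0.0715449 = 0.187695.

0.188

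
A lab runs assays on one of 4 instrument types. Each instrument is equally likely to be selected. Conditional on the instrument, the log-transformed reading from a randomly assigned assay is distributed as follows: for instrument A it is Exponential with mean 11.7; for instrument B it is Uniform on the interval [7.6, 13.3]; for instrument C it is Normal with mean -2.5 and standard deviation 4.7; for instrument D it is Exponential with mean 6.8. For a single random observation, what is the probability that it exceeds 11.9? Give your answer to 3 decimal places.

Conditional on each instrument, P(X > 11.9): A: 0.361644; B: 0.245614; C: 0.00109262; D: 0.173774.
By total probability, P(X > 11.9) = 0.25·0.361644 + 0.25·0.245614 + 0.25·0.00109262 + 0.25·0.173774 = 0.195531.

0.196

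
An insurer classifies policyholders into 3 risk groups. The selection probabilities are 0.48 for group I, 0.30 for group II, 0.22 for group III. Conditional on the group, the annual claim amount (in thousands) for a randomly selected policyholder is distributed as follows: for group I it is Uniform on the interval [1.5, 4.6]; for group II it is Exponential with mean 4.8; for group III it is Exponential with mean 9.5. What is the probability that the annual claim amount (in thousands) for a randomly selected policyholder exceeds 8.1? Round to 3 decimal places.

Conditional on each group, P(X > 8.1): I: 0; II: 0.184981; III: 0.426292.
By total probability, P(X > 8.1) = 0.48·0 + 0.3·0.184981 + 0.22·0.426292 = 0.149279.

0.149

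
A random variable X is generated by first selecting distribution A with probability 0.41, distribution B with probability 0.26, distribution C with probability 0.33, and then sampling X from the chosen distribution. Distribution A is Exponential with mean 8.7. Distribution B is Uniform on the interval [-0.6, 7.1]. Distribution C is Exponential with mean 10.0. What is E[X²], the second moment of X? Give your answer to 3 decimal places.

For each component E[X²] = Var + (mean)², giving A: 151.38; B: 15.5033; C: 200.
Overall E[X²] = 0.41·151.38 + 0.26·15.5033 + 0.33·200 = 132.097.

132.097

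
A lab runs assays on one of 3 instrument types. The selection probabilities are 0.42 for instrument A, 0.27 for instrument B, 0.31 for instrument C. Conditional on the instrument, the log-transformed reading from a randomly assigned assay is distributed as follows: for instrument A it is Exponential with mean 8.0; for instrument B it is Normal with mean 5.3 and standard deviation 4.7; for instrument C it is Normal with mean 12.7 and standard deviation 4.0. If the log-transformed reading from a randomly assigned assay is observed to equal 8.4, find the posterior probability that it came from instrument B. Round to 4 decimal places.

0.3404

Likelihoods f(8.4 | ·): A: 0.0437422; B: 0.0682881; C: 0.0559641.
Posterior ∝ prior × likelihood. Numerator for B: 0.27·0.0682881 = 0.0184378.
Normalizing constant: 0.42·0.0437422 + 0.27·0.0682881 + 0.31·0.0559641 = 0.0541584.
P(B | observation) = 0.0184378 / 0.0541584 = 0.340442.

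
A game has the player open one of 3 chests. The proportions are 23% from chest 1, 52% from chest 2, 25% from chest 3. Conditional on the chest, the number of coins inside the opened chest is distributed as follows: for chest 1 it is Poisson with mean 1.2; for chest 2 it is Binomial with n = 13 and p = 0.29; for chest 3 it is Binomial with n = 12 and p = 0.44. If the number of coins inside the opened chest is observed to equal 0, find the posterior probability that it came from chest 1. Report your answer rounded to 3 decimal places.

Likelihoods P(X=0 | ·): 1: 0.301194; 2: 0.0116509; 3: 0.000951166.
Posterior ∝ prior × likelihood. Numerator for 1: 0.23·0.301194 = 0.0692747.
Normalizing constant: 0.23·0.301194 + 0.52·0.0116509 + 0.25·0.000951166 = 0.0755709.
P(1 | observation) = 0.0692747 / 0.0755709 = 0.916684.

0.917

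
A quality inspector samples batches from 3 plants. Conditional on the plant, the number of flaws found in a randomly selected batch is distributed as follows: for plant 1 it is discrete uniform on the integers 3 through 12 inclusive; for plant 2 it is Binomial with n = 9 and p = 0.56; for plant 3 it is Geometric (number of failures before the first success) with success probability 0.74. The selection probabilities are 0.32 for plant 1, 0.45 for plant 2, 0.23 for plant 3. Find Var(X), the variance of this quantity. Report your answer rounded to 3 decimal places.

Per component, 1: μ=7.5, E[X²]=64.5; 2: μ=5.04, E[X²]=27.6192; 3: μ=0.351351, E[X²]=0.598247.
E[X] = 0.32·7.5 + 0.45·5.04 + 0.23·0.351351 = 4.74881.
E[X²] = 0.32·64.5 + 0.45·27.6192 + 0.23·0.598247 = 33.2062.
Var(X) = E[X²] − (E[X])² = 33.2062 − 22.5512 = 10.655.

10.655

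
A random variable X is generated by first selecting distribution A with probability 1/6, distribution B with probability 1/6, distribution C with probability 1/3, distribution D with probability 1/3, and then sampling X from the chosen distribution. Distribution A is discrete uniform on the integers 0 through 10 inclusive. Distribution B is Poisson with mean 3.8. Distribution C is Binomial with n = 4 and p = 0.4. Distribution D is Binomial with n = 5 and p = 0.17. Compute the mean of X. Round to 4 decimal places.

Component means — A: 5; B: 3.8; C: 1.6; D: 0.85.
E[X] = 0.166667·5 + 0.166667·3.8 + 0.333333·1.6 + 0.333333·0.85 = 2.28333.

2.2833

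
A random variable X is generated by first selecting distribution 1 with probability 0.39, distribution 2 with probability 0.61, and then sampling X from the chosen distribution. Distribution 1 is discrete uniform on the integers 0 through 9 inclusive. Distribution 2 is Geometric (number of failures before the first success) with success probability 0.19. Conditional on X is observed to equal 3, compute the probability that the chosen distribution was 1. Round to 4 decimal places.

0.3877

Likelihoods P(X=3 | ·): 1: 0.1; 2: 0.100974.
Posterior ∝ prior × likelihood. Numerator for 1: 0.39·0.1 = 0.039.
Normalizing constant: 0.39·0.1 + 0.61·0.100974 = 0.100594.
P(1 | observation) = 0.039 / 0.100594 = 0.387697.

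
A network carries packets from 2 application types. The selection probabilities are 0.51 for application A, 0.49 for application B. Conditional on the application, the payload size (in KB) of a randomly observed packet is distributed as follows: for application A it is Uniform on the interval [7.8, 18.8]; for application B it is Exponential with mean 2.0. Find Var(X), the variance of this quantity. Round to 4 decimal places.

39.0122

Per component, A: μ=13.3, E[X²]=186.973; B: μ=2, E[X²]=8.
E[X] = 0.51·13.3 + 0.49·2 = 7.763.
E[X²] = 0.51·186.973 + 0.49·8 = 99.2764.
Var(X) = E[X²] − (E[X])² = 99.2764 − 60.2642 = 39.0122.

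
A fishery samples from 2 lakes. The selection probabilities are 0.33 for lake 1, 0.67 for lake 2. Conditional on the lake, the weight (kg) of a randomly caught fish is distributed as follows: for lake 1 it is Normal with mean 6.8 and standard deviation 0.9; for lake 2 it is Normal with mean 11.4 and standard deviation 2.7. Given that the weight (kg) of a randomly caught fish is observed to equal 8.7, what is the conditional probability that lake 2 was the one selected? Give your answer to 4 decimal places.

Likelihoods f(8.7 | ·): 1: 0.0477406; 2: 0.0896188.
Posterior ∝ prior × likelihood. Numerator for 2: 0.67·0.0896188 = 0.0600446.
Normalizing constant: 0.33·0.0477406 + 0.67·0.0896188 = 0.075799.
P(2 | observation) = 0.0600446 / 0.075799 = 0.792156.

0.7922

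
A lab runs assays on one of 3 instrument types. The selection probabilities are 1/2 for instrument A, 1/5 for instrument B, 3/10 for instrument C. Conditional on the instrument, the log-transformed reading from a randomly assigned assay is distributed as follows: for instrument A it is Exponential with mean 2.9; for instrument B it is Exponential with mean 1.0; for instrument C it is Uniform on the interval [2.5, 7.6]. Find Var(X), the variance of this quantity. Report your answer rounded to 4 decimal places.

Per component, A: μ=2.9, E[X²]=16.82; B: μ=1, E[X²]=2; C: μ=5.05, E[X²]=27.67.
E[X] = 0.5·2.9 + 0.2·1 + 0.3·5.05 = 3.165.
E[X²] = 0.5·16.82 + 0.2·2 + 0.3·27.67 = 17.111.
Var(X) = E[X²] − (E[X])² = 17.111 − 10.0172 = 7.09377.

7.0938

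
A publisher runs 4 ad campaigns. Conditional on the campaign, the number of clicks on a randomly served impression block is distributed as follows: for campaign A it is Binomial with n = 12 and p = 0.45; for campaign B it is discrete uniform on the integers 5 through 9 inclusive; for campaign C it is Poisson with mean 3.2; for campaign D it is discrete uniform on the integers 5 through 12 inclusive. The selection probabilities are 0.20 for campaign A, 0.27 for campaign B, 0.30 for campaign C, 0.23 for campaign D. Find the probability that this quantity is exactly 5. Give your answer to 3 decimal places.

Conditional on each campaign, P(X = 5): A: 0.222498; B: 0.2; C: 0.113979; D: 0.125.
By total probability, P(X = 5) = 0.2·0.222498 + 0.27·0.2 + 0.3·0.113979 + 0.23·0.125 = 0.161443.

0.161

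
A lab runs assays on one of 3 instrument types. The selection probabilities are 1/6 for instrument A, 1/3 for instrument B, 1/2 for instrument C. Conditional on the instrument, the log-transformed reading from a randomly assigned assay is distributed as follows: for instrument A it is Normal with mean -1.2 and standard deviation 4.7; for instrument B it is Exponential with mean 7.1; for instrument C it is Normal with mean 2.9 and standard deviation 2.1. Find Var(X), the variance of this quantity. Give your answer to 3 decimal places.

Per component, A: μ=-1.2, E[X²]=23.53; B: μ=7.1, E[X²]=100.82; C: μ=2.9, E[X²]=12.82.
E[X] = 0.166667·-1.2 + 0.333333·7.1 + 0.5·2.9 = 3.61667.
E[X²] = 0.166667·23.53 + 0.333333·100.82 + 0.5·12.82 = 43.9383.
Var(X) = E[X²] − (E[X])² = 43.9383 − 13.0803 = 30.8581.

30.858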